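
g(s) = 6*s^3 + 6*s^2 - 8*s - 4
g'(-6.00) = 568.00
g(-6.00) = -1036.00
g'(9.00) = 1558.00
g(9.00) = 4784.00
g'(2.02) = 89.69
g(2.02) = 53.78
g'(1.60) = 57.28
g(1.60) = 23.14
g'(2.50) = 134.50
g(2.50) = 107.25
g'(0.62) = 6.36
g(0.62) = -5.22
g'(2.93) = 181.69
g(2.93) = 174.99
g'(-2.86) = 104.91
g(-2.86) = -72.40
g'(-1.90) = 34.18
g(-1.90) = -8.29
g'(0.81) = 13.53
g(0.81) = -3.35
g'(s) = 18*s^2 + 12*s - 8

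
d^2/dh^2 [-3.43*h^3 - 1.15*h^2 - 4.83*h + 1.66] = -20.58*h - 2.3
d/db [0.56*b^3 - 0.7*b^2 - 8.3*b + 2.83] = 1.68*b^2 - 1.4*b - 8.3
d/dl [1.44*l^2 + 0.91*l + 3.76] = 2.88*l + 0.91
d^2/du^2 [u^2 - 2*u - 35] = 2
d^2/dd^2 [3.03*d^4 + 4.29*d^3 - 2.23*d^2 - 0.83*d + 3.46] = 36.36*d^2 + 25.74*d - 4.46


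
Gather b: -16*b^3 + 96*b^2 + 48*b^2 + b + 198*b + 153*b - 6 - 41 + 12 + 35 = -16*b^3 + 144*b^2 + 352*b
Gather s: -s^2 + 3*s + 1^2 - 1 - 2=-s^2 + 3*s - 2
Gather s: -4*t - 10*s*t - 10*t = -10*s*t - 14*t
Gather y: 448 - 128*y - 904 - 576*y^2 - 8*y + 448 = -576*y^2 - 136*y - 8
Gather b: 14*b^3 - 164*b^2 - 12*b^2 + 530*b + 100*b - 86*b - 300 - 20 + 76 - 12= 14*b^3 - 176*b^2 + 544*b - 256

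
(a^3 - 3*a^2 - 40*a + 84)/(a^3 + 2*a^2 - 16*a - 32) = (a^3 - 3*a^2 - 40*a + 84)/(a^3 + 2*a^2 - 16*a - 32)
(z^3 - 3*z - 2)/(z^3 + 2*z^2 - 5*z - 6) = (z + 1)/(z + 3)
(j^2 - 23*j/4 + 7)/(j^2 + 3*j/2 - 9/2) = (4*j^2 - 23*j + 28)/(2*(2*j^2 + 3*j - 9))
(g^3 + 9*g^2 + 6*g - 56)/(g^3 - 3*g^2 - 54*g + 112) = (g + 4)/(g - 8)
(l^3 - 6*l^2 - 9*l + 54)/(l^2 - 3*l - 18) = l - 3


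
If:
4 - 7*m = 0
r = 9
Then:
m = 4/7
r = 9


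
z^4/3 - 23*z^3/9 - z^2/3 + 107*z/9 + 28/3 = (z/3 + 1/3)*(z - 7)*(z - 3)*(z + 4/3)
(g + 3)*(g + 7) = g^2 + 10*g + 21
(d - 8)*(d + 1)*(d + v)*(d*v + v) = d^4*v + d^3*v^2 - 6*d^3*v - 6*d^2*v^2 - 15*d^2*v - 15*d*v^2 - 8*d*v - 8*v^2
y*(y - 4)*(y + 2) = y^3 - 2*y^2 - 8*y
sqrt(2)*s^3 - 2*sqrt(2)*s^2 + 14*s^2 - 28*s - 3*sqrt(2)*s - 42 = (s - 3)*(s + 7*sqrt(2))*(sqrt(2)*s + sqrt(2))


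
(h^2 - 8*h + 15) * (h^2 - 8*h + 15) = h^4 - 16*h^3 + 94*h^2 - 240*h + 225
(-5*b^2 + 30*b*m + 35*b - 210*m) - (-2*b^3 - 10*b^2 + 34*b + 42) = 2*b^3 + 5*b^2 + 30*b*m + b - 210*m - 42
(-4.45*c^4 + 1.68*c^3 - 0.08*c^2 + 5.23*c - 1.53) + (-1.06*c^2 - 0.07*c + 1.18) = -4.45*c^4 + 1.68*c^3 - 1.14*c^2 + 5.16*c - 0.35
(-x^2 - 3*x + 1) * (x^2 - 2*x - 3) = -x^4 - x^3 + 10*x^2 + 7*x - 3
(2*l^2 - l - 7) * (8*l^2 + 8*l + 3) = 16*l^4 + 8*l^3 - 58*l^2 - 59*l - 21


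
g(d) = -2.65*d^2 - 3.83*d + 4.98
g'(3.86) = -24.29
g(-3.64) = -16.19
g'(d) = -5.3*d - 3.83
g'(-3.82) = 16.42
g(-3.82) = -19.06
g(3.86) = -49.29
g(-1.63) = 4.18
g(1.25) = -3.95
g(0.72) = 0.85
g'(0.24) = -5.10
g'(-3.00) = 12.07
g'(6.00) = -35.63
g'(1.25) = -10.46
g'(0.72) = -7.65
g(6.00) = -113.40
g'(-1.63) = 4.81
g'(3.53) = -22.54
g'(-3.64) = 15.46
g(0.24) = 3.91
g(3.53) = -41.56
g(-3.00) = -7.38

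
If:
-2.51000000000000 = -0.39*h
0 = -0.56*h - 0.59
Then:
No Solution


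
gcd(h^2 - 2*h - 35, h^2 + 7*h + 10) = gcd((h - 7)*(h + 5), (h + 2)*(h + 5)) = h + 5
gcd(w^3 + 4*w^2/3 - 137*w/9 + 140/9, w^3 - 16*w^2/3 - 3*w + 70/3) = w - 7/3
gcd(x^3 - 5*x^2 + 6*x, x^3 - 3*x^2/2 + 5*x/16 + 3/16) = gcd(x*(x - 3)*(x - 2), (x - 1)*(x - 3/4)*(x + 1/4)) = 1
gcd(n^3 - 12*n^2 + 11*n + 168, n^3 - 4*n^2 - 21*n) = n^2 - 4*n - 21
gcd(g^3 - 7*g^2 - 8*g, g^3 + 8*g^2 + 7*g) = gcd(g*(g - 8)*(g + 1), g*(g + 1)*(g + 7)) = g^2 + g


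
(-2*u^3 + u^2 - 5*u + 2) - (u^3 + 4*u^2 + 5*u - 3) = -3*u^3 - 3*u^2 - 10*u + 5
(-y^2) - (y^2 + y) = -2*y^2 - y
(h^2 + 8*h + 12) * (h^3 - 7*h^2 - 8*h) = h^5 + h^4 - 52*h^3 - 148*h^2 - 96*h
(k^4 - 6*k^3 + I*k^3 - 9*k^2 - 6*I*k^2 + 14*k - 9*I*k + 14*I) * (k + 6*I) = k^5 - 6*k^4 + 7*I*k^4 - 15*k^3 - 42*I*k^3 + 50*k^2 - 63*I*k^2 + 54*k + 98*I*k - 84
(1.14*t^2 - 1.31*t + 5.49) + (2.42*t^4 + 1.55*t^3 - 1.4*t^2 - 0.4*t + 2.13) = 2.42*t^4 + 1.55*t^3 - 0.26*t^2 - 1.71*t + 7.62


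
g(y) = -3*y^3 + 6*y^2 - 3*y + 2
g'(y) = -9*y^2 + 12*y - 3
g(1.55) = 0.59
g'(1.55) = -6.02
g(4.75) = -198.39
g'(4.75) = -149.06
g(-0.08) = 2.28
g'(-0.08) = -4.02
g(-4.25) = 353.42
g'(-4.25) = -216.56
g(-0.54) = 5.84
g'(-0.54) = -12.10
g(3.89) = -95.47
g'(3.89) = -92.51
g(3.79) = -86.51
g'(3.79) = -86.80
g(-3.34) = 190.73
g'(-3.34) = -143.48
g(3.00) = -34.00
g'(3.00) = -48.00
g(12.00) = -4354.00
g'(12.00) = -1155.00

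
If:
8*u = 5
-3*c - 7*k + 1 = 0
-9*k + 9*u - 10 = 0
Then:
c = 317/216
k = -35/72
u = 5/8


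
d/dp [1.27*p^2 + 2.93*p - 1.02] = 2.54*p + 2.93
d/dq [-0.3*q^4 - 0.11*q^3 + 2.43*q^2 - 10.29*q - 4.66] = -1.2*q^3 - 0.33*q^2 + 4.86*q - 10.29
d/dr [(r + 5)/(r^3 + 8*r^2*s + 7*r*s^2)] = (r*(r^2 + 8*r*s + 7*s^2) - (r + 5)*(3*r^2 + 16*r*s + 7*s^2))/(r^2*(r^2 + 8*r*s + 7*s^2)^2)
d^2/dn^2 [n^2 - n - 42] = 2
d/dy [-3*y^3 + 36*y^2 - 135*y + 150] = -9*y^2 + 72*y - 135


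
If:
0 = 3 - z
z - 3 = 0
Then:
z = 3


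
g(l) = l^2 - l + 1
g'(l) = 2*l - 1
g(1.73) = 2.26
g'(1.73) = 2.46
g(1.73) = 2.26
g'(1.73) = 2.46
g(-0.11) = 1.12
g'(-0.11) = -1.22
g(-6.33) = 47.40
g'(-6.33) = -13.66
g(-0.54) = 1.83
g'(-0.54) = -2.08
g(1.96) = 2.88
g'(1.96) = 2.92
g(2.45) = 4.55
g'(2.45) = 3.90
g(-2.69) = 10.93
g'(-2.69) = -6.38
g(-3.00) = 13.00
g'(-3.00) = -7.00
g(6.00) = 31.00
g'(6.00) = 11.00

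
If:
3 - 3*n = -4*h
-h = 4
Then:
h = -4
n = -13/3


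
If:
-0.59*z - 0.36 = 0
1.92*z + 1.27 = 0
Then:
No Solution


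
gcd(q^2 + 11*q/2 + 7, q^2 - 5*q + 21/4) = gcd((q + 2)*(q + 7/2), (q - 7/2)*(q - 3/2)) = 1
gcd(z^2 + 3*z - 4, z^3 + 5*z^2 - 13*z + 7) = z - 1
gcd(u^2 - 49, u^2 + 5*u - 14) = u + 7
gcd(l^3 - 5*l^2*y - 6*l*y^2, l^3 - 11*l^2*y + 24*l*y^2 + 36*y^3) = -l^2 + 5*l*y + 6*y^2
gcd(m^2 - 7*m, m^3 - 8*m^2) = m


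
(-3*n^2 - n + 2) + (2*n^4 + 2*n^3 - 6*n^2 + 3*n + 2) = 2*n^4 + 2*n^3 - 9*n^2 + 2*n + 4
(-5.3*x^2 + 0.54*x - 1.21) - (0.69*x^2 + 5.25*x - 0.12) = -5.99*x^2 - 4.71*x - 1.09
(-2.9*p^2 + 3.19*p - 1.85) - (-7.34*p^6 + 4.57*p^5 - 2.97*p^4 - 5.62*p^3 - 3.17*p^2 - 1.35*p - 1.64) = 7.34*p^6 - 4.57*p^5 + 2.97*p^4 + 5.62*p^3 + 0.27*p^2 + 4.54*p - 0.21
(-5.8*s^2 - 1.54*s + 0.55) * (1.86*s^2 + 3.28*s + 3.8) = -10.788*s^4 - 21.8884*s^3 - 26.0682*s^2 - 4.048*s + 2.09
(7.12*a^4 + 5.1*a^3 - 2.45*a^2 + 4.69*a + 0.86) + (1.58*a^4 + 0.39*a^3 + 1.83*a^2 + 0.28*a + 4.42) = 8.7*a^4 + 5.49*a^3 - 0.62*a^2 + 4.97*a + 5.28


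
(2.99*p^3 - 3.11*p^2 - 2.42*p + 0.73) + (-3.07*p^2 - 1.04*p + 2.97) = 2.99*p^3 - 6.18*p^2 - 3.46*p + 3.7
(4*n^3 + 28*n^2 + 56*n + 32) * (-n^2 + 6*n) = -4*n^5 - 4*n^4 + 112*n^3 + 304*n^2 + 192*n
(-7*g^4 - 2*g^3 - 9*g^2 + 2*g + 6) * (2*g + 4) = -14*g^5 - 32*g^4 - 26*g^3 - 32*g^2 + 20*g + 24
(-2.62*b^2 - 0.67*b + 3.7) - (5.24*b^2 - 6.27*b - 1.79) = -7.86*b^2 + 5.6*b + 5.49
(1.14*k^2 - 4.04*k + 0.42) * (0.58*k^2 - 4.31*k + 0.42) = 0.6612*k^4 - 7.2566*k^3 + 18.1348*k^2 - 3.507*k + 0.1764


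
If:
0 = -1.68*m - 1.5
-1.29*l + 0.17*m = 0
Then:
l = -0.12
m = -0.89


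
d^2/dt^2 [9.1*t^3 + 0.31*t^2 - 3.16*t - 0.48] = 54.6*t + 0.62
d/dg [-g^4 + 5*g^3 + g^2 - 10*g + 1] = -4*g^3 + 15*g^2 + 2*g - 10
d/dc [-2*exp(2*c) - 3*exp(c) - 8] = (-4*exp(c) - 3)*exp(c)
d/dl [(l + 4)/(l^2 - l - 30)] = (l^2 - l - (l + 4)*(2*l - 1) - 30)/(-l^2 + l + 30)^2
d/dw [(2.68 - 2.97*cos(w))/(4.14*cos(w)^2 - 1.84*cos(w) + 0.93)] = (-12.2958*cos(w)^2 + 22.1904*cos(w) - 2.1691)*sin(w)/(17.1396*cos(w)^4 - 15.2352*cos(w)^3 + 11.086*cos(w)^2 - 3.4224*cos(w) + 0.8649)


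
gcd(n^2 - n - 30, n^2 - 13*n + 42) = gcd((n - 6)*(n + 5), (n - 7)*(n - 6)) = n - 6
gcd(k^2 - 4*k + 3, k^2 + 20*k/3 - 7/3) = 1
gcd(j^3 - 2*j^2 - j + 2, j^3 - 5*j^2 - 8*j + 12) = j - 1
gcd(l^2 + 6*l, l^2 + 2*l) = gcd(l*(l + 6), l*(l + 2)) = l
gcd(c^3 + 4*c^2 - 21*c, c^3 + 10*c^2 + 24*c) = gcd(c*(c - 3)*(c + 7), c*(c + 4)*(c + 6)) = c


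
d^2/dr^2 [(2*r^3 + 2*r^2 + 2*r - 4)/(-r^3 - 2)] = 4*(-r^6 - 3*r^5 + 24*r^4 + 14*r^3 + 12*r^2 - 24*r - 4)/(r^9 + 6*r^6 + 12*r^3 + 8)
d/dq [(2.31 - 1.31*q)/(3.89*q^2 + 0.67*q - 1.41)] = (5.0959*q^2 - 17.9718*q + 0.2994)/(15.1321*q^4 + 5.2126*q^3 - 10.5209*q^2 - 1.8894*q + 1.9881)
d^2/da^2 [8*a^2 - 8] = 16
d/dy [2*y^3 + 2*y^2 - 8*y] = 6*y^2 + 4*y - 8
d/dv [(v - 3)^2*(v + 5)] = (v - 3)*(3*v + 7)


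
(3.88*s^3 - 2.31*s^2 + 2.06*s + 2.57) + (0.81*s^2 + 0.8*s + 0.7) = 3.88*s^3 - 1.5*s^2 + 2.86*s + 3.27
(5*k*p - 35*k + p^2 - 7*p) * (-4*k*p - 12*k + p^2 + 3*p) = -20*k^2*p^2 + 80*k^2*p + 420*k^2 + k*p^3 - 4*k*p^2 - 21*k*p + p^4 - 4*p^3 - 21*p^2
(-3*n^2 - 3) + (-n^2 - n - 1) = -4*n^2 - n - 4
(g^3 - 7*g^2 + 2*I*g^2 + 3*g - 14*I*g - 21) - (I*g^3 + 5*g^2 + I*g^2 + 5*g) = g^3 - I*g^3 - 12*g^2 + I*g^2 - 2*g - 14*I*g - 21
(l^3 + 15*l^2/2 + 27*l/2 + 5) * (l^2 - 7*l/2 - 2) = l^5 + 4*l^4 - 59*l^3/4 - 229*l^2/4 - 89*l/2 - 10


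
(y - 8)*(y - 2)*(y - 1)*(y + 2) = y^4 - 9*y^3 + 4*y^2 + 36*y - 32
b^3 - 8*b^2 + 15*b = b*(b - 5)*(b - 3)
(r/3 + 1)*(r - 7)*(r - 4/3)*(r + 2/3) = r^4/3 - 14*r^3/9 - 173*r^2/27 + 158*r/27 + 56/9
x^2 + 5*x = x*(x + 5)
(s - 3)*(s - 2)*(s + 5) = s^3 - 19*s + 30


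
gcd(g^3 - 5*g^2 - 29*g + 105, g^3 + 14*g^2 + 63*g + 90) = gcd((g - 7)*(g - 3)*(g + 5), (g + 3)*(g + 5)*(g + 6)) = g + 5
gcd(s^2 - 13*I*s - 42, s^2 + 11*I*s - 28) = 1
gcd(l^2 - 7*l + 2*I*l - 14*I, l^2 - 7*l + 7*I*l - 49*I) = l - 7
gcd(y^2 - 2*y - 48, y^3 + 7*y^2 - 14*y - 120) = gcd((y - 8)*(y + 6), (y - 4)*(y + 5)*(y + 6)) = y + 6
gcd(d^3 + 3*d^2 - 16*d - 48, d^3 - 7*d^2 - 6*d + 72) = d^2 - d - 12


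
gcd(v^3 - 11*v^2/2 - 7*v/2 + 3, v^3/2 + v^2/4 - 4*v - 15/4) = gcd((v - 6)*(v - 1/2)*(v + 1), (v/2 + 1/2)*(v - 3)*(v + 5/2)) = v + 1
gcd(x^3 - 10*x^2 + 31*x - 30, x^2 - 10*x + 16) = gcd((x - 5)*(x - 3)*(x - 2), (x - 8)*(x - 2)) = x - 2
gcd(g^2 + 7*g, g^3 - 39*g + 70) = g + 7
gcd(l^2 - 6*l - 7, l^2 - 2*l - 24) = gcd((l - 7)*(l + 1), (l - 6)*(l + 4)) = 1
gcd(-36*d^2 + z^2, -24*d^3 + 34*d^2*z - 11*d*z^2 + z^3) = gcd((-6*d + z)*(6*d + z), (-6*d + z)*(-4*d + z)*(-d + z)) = -6*d + z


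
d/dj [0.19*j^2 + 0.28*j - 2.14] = 0.38*j + 0.28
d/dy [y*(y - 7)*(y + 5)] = 3*y^2 - 4*y - 35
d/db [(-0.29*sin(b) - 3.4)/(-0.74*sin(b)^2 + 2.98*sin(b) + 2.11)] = (-0.2146*sin(b)^2 - 5.032*sin(b) + 9.5201)*cos(b)/(0.5476*sin(b)^4 - 4.4104*sin(b)^3 + 5.7576*sin(b)^2 + 12.5756*sin(b) + 4.4521)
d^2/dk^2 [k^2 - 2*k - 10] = 2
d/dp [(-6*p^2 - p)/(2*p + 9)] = 3*(-4*p^2 - 36*p - 3)/(4*p^2 + 36*p + 81)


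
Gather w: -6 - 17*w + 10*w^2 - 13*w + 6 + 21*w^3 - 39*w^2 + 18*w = 21*w^3 - 29*w^2 - 12*w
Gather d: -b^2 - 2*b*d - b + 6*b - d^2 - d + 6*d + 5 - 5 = -b^2 + 5*b - d^2 + d*(5 - 2*b)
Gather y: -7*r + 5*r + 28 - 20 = 8 - 2*r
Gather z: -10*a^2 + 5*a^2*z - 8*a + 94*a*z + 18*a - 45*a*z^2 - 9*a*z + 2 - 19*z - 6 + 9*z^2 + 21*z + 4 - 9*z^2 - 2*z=-10*a^2 - 45*a*z^2 + 10*a + z*(5*a^2 + 85*a)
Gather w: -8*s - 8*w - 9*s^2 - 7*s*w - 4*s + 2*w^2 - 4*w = -9*s^2 - 12*s + 2*w^2 + w*(-7*s - 12)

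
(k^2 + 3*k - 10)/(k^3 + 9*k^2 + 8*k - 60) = 1/(k + 6)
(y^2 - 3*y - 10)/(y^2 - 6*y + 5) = (y + 2)/(y - 1)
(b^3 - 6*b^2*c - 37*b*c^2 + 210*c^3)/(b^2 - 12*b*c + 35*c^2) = b + 6*c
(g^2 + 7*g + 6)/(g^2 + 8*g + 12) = (g + 1)/(g + 2)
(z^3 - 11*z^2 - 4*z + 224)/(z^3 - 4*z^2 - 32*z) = (z - 7)/z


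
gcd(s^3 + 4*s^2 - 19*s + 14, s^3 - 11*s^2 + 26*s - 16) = s^2 - 3*s + 2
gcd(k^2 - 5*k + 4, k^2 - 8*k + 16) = k - 4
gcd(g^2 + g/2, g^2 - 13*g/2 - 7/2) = g + 1/2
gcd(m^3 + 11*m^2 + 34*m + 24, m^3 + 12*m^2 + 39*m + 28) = m^2 + 5*m + 4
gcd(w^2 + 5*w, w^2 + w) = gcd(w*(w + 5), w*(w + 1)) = w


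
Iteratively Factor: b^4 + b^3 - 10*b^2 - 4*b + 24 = (b - 2)*(b^3 + 3*b^2 - 4*b - 12) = (b - 2)*(b + 3)*(b^2 - 4) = (b - 2)*(b + 2)*(b + 3)*(b - 2)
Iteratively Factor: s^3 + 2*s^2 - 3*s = (s)*(s^2 + 2*s - 3) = s*(s - 1)*(s + 3)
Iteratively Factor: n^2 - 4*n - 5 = (n + 1)*(n - 5)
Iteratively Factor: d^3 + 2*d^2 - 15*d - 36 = (d + 3)*(d^2 - d - 12) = (d + 3)^2*(d - 4)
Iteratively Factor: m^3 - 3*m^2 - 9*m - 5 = (m + 1)*(m^2 - 4*m - 5) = (m + 1)^2*(m - 5)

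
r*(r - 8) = r^2 - 8*r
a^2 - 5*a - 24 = (a - 8)*(a + 3)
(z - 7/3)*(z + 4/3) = z^2 - z - 28/9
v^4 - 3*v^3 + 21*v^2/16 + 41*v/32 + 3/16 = (v - 2)*(v - 3/2)*(v + 1/4)^2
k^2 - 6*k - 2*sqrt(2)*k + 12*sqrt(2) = (k - 6)*(k - 2*sqrt(2))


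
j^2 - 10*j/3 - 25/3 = (j - 5)*(j + 5/3)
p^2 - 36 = (p - 6)*(p + 6)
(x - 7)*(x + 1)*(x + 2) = x^3 - 4*x^2 - 19*x - 14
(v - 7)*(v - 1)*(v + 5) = v^3 - 3*v^2 - 33*v + 35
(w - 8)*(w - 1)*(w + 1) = w^3 - 8*w^2 - w + 8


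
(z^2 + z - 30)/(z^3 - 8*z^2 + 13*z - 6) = (z^2 + z - 30)/(z^3 - 8*z^2 + 13*z - 6)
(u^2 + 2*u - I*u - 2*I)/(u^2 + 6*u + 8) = (u - I)/(u + 4)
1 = 1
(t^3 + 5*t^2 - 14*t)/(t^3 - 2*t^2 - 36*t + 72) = t*(t + 7)/(t^2 - 36)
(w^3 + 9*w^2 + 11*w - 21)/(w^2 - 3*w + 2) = (w^2 + 10*w + 21)/(w - 2)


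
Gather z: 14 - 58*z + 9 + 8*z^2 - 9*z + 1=8*z^2 - 67*z + 24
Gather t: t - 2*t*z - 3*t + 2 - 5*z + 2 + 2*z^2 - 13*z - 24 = t*(-2*z - 2) + 2*z^2 - 18*z - 20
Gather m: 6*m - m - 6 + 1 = 5*m - 5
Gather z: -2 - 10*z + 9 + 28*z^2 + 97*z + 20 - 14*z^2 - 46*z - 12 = 14*z^2 + 41*z + 15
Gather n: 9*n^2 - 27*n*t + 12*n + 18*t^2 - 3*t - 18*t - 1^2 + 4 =9*n^2 + n*(12 - 27*t) + 18*t^2 - 21*t + 3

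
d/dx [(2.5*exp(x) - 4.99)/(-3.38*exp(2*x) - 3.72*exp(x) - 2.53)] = (8.45*exp(2*x) - 33.7324*exp(x) - 24.8878)*exp(x)/(11.4244*exp(4*x) + 25.1472*exp(3*x) + 30.9412*exp(2*x) + 18.8232*exp(x) + 6.4009)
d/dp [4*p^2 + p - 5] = 8*p + 1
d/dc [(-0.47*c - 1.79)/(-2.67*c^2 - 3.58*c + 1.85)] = (1.2549*c^2 + 1.6826*c - (0.47*c + 1.79)*(5.34*c + 3.58) - 0.8695)/(2.67*c^2 + 3.58*c - 1.85)^2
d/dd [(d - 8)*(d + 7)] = 2*d - 1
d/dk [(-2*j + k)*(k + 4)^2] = (k + 4)*(-4*j + 3*k + 4)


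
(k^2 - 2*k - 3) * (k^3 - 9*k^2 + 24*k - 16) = k^5 - 11*k^4 + 39*k^3 - 37*k^2 - 40*k + 48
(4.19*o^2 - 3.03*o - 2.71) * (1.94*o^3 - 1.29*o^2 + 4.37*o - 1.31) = 8.1286*o^5 - 11.2833*o^4 + 16.9616*o^3 - 15.2341*o^2 - 7.8734*o + 3.5501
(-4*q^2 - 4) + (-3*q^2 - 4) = -7*q^2 - 8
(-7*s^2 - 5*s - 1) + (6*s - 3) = -7*s^2 + s - 4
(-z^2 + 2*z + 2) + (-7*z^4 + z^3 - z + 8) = -7*z^4 + z^3 - z^2 + z + 10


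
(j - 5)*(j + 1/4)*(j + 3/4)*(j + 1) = j^4 - 3*j^3 - 141*j^2/16 - 23*j/4 - 15/16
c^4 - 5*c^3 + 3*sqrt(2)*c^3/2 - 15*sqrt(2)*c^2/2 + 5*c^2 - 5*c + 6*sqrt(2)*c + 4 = (c - 4)*(c - 1)*(sqrt(2)*c/2 + 1)*(sqrt(2)*c + 1)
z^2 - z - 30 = (z - 6)*(z + 5)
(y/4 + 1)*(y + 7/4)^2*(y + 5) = y^4/4 + 25*y^3/8 + 873*y^2/64 + 1561*y/64 + 245/16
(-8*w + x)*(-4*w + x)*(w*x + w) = 32*w^3*x + 32*w^3 - 12*w^2*x^2 - 12*w^2*x + w*x^3 + w*x^2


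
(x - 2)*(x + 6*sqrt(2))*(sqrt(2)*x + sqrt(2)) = sqrt(2)*x^3 - sqrt(2)*x^2 + 12*x^2 - 12*x - 2*sqrt(2)*x - 24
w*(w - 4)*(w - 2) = w^3 - 6*w^2 + 8*w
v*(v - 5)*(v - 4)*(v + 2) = v^4 - 7*v^3 + 2*v^2 + 40*v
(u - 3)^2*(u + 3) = u^3 - 3*u^2 - 9*u + 27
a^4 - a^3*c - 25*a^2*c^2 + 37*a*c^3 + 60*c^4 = (a - 4*c)*(a - 3*c)*(a + c)*(a + 5*c)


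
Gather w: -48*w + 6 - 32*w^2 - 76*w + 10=-32*w^2 - 124*w + 16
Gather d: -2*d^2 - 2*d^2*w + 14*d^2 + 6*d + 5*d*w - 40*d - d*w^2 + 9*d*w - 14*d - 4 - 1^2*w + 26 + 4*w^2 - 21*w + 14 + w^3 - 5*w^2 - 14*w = d^2*(12 - 2*w) + d*(-w^2 + 14*w - 48) + w^3 - w^2 - 36*w + 36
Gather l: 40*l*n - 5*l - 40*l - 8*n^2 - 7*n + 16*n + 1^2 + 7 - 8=l*(40*n - 45) - 8*n^2 + 9*n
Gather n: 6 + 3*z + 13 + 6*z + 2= 9*z + 21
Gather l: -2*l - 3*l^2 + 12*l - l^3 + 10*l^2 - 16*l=-l^3 + 7*l^2 - 6*l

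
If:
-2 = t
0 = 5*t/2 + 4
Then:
No Solution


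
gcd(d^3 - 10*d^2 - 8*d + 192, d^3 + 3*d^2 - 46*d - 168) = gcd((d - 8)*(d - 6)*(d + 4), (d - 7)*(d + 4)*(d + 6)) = d + 4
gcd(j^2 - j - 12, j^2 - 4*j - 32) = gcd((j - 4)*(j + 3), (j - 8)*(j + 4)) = 1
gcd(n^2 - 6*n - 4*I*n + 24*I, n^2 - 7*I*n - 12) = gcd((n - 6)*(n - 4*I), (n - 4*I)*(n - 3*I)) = n - 4*I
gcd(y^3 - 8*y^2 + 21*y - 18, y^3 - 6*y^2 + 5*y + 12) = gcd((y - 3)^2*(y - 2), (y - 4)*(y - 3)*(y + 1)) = y - 3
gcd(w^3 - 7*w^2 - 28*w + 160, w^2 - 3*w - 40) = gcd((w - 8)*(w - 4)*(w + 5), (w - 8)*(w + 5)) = w^2 - 3*w - 40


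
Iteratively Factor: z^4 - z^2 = (z)*(z^3 - z) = z^2*(z^2 - 1) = z^2*(z + 1)*(z - 1)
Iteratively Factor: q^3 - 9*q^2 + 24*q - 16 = (q - 1)*(q^2 - 8*q + 16) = (q - 4)*(q - 1)*(q - 4)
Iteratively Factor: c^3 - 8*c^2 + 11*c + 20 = (c - 4)*(c^2 - 4*c - 5) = (c - 4)*(c + 1)*(c - 5)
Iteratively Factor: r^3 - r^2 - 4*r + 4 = (r - 1)*(r^2 - 4) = (r - 1)*(r + 2)*(r - 2)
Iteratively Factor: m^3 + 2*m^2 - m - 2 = (m + 2)*(m^2 - 1) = (m - 1)*(m + 2)*(m + 1)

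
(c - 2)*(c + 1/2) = c^2 - 3*c/2 - 1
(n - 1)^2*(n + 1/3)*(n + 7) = n^4 + 16*n^3/3 - 34*n^2/3 + 8*n/3 + 7/3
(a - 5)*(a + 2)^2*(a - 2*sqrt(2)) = a^4 - 2*sqrt(2)*a^3 - a^3 - 16*a^2 + 2*sqrt(2)*a^2 - 20*a + 32*sqrt(2)*a + 40*sqrt(2)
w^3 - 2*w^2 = w^2*(w - 2)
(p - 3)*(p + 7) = p^2 + 4*p - 21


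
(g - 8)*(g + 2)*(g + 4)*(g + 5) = g^4 + 3*g^3 - 50*g^2 - 264*g - 320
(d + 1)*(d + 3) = d^2 + 4*d + 3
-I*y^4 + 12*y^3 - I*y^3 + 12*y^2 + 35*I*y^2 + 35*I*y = y*(y + 5*I)*(y + 7*I)*(-I*y - I)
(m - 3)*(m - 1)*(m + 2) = m^3 - 2*m^2 - 5*m + 6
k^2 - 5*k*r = k*(k - 5*r)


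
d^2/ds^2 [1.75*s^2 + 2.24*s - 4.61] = 3.50000000000000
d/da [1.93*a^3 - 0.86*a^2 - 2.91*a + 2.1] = 5.79*a^2 - 1.72*a - 2.91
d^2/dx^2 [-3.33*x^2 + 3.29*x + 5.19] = -6.66000000000000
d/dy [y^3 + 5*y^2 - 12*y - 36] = 3*y^2 + 10*y - 12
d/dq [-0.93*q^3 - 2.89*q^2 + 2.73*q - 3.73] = -2.79*q^2 - 5.78*q + 2.73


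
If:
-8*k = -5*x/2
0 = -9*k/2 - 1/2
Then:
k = -1/9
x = -16/45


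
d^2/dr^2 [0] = 0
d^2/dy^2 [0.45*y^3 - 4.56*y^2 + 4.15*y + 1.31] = 2.7*y - 9.12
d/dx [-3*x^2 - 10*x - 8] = -6*x - 10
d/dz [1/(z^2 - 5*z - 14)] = (5 - 2*z)/(-z^2 + 5*z + 14)^2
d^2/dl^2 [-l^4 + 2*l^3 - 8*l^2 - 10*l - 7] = -12*l^2 + 12*l - 16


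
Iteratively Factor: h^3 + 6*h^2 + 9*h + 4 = (h + 1)*(h^2 + 5*h + 4) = (h + 1)^2*(h + 4)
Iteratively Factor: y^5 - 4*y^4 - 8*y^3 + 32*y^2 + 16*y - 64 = (y - 4)*(y^4 - 8*y^2 + 16) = (y - 4)*(y - 2)*(y^3 + 2*y^2 - 4*y - 8) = (y - 4)*(y - 2)*(y + 2)*(y^2 - 4) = (y - 4)*(y - 2)^2*(y + 2)*(y + 2)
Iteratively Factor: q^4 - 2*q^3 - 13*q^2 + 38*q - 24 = (q - 1)*(q^3 - q^2 - 14*q + 24) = (q - 1)*(q + 4)*(q^2 - 5*q + 6) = (q - 3)*(q - 1)*(q + 4)*(q - 2)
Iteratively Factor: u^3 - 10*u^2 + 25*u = (u - 5)*(u^2 - 5*u) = (u - 5)^2*(u)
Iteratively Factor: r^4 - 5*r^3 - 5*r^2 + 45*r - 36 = (r - 3)*(r^3 - 2*r^2 - 11*r + 12) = (r - 3)*(r + 3)*(r^2 - 5*r + 4) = (r - 3)*(r - 1)*(r + 3)*(r - 4)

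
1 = 1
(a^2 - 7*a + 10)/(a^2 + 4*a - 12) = (a - 5)/(a + 6)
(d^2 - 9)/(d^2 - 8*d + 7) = (d^2 - 9)/(d^2 - 8*d + 7)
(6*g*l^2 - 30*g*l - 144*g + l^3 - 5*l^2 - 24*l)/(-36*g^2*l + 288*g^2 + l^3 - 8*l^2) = (-l - 3)/(6*g - l)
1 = 1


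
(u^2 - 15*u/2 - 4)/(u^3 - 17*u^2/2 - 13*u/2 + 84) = (2*u + 1)/(2*u^2 - u - 21)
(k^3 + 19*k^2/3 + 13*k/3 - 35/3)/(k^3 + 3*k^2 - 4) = (3*k^2 + 22*k + 35)/(3*(k^2 + 4*k + 4))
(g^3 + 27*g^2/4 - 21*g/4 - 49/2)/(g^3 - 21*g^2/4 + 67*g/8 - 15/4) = 2*(4*g^2 + 35*g + 49)/(8*g^2 - 26*g + 15)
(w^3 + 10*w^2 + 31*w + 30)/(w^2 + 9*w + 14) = (w^2 + 8*w + 15)/(w + 7)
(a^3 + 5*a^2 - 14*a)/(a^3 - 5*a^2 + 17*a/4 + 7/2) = 4*a*(a + 7)/(4*a^2 - 12*a - 7)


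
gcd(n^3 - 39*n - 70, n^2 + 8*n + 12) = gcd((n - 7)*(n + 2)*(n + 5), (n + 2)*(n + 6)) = n + 2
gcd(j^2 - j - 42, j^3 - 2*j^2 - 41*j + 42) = j^2 - j - 42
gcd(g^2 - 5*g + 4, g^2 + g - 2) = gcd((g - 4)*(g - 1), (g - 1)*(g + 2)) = g - 1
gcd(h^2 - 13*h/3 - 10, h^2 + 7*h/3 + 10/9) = h + 5/3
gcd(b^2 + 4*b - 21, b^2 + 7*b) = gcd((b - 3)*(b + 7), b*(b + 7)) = b + 7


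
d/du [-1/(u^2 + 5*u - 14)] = (2*u + 5)/(u^2 + 5*u - 14)^2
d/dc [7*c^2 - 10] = 14*c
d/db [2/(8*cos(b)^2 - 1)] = 16*sin(2*b)/(4*cos(2*b) + 3)^2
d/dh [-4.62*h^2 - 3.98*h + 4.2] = -9.24*h - 3.98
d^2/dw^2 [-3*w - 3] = 0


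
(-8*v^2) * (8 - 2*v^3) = 16*v^5 - 64*v^2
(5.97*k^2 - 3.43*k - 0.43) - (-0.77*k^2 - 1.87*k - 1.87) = 6.74*k^2 - 1.56*k + 1.44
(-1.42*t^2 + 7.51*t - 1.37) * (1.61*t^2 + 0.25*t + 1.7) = -2.2862*t^4 + 11.7361*t^3 - 2.7422*t^2 + 12.4245*t - 2.329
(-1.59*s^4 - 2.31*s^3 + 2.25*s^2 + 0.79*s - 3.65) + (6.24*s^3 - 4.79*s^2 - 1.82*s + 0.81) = -1.59*s^4 + 3.93*s^3 - 2.54*s^2 - 1.03*s - 2.84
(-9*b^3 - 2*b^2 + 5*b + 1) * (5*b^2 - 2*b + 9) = -45*b^5 + 8*b^4 - 52*b^3 - 23*b^2 + 43*b + 9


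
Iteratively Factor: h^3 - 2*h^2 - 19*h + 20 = (h + 4)*(h^2 - 6*h + 5) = (h - 5)*(h + 4)*(h - 1)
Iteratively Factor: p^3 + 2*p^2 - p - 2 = (p - 1)*(p^2 + 3*p + 2) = (p - 1)*(p + 2)*(p + 1)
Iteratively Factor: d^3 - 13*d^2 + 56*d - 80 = (d - 4)*(d^2 - 9*d + 20) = (d - 4)^2*(d - 5)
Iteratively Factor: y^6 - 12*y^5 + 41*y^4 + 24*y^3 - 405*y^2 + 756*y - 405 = (y - 3)*(y^5 - 9*y^4 + 14*y^3 + 66*y^2 - 207*y + 135) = (y - 5)*(y - 3)*(y^4 - 4*y^3 - 6*y^2 + 36*y - 27) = (y - 5)*(y - 3)*(y + 3)*(y^3 - 7*y^2 + 15*y - 9) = (y - 5)*(y - 3)^2*(y + 3)*(y^2 - 4*y + 3) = (y - 5)*(y - 3)^2*(y - 1)*(y + 3)*(y - 3)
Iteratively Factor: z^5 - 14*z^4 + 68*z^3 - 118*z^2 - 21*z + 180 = (z - 4)*(z^4 - 10*z^3 + 28*z^2 - 6*z - 45) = (z - 5)*(z - 4)*(z^3 - 5*z^2 + 3*z + 9) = (z - 5)*(z - 4)*(z - 3)*(z^2 - 2*z - 3) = (z - 5)*(z - 4)*(z - 3)^2*(z + 1)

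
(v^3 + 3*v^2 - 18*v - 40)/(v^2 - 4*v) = v + 7 + 10/v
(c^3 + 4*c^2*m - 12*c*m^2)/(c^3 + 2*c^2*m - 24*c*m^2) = (c - 2*m)/(c - 4*m)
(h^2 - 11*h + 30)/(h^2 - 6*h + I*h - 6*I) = (h - 5)/(h + I)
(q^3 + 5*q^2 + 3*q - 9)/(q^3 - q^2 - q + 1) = (q^2 + 6*q + 9)/(q^2 - 1)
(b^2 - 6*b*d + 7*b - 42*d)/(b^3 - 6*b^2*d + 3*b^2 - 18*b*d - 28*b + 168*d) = 1/(b - 4)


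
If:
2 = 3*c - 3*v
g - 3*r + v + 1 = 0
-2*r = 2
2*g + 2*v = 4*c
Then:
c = -2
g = -4/3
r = -1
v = -8/3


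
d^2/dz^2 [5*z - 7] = 0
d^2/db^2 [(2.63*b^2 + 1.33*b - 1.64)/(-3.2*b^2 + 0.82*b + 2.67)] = (-2.8421709430404e-14*b^4 - 41.04064*b^3 - 34.06272*b^2 - 94.00128*b - 1.444418)/(32.768*b^6 - 25.1904*b^5 - 75.56736*b^4 + 41.485112*b^3 + 63.051516*b^2 - 17.537094*b - 19.034163)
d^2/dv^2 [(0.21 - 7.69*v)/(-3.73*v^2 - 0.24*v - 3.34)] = ((7.46*v + 0.24)*(7.69*v - 0.21)*(14.92*v + 0.48) - (172.1022*v + 2.1246)*(3.73*v^2 + 0.24*v + 3.34))/(3.73*v^2 + 0.24*v + 3.34)^3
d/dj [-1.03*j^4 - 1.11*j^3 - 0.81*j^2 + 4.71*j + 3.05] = -4.12*j^3 - 3.33*j^2 - 1.62*j + 4.71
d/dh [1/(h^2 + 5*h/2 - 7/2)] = 2*(-4*h - 5)/(2*h^2 + 5*h - 7)^2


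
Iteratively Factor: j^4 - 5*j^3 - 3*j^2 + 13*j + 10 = (j - 2)*(j^3 - 3*j^2 - 9*j - 5) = (j - 5)*(j - 2)*(j^2 + 2*j + 1) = (j - 5)*(j - 2)*(j + 1)*(j + 1)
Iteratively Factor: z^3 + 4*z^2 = (z + 4)*(z^2) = z*(z + 4)*(z)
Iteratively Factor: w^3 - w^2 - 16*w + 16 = (w - 4)*(w^2 + 3*w - 4) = (w - 4)*(w + 4)*(w - 1)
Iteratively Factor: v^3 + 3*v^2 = (v)*(v^2 + 3*v) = v^2*(v + 3)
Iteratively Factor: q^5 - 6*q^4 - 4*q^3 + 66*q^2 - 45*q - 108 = (q + 1)*(q^4 - 7*q^3 + 3*q^2 + 63*q - 108) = (q - 4)*(q + 1)*(q^3 - 3*q^2 - 9*q + 27) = (q - 4)*(q - 3)*(q + 1)*(q^2 - 9) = (q - 4)*(q - 3)^2*(q + 1)*(q + 3)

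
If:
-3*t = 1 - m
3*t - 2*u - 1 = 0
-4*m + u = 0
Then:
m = -2/7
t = -3/7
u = -8/7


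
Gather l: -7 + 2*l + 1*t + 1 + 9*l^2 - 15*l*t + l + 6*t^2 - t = 9*l^2 + l*(3 - 15*t) + 6*t^2 - 6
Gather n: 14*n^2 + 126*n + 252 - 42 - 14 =14*n^2 + 126*n + 196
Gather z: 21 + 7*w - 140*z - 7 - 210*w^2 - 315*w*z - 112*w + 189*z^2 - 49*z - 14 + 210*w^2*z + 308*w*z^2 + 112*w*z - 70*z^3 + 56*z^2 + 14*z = -210*w^2 - 105*w - 70*z^3 + z^2*(308*w + 245) + z*(210*w^2 - 203*w - 175)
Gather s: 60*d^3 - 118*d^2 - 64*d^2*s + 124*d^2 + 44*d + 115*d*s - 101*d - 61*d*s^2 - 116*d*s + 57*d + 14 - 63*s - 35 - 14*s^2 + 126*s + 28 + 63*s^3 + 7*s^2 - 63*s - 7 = 60*d^3 + 6*d^2 + 63*s^3 + s^2*(-61*d - 7) + s*(-64*d^2 - d)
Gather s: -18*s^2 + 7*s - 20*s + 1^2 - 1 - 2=-18*s^2 - 13*s - 2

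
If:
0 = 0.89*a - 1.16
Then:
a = 1.30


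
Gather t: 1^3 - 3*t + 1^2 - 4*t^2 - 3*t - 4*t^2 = -8*t^2 - 6*t + 2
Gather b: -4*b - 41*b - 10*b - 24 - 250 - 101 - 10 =-55*b - 385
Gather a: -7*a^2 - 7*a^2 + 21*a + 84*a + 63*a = -14*a^2 + 168*a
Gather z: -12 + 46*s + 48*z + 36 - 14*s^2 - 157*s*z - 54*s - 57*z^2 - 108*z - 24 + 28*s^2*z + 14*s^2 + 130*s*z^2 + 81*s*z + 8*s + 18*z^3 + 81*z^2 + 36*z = 18*z^3 + z^2*(130*s + 24) + z*(28*s^2 - 76*s - 24)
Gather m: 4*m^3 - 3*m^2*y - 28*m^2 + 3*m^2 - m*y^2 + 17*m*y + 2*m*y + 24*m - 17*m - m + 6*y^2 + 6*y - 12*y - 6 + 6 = 4*m^3 + m^2*(-3*y - 25) + m*(-y^2 + 19*y + 6) + 6*y^2 - 6*y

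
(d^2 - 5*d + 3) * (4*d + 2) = 4*d^3 - 18*d^2 + 2*d + 6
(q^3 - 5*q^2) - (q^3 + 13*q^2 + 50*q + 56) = -18*q^2 - 50*q - 56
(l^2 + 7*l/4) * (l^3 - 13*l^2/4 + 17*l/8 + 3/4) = l^5 - 3*l^4/2 - 57*l^3/16 + 143*l^2/32 + 21*l/16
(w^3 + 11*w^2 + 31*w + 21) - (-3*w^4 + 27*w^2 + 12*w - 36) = 3*w^4 + w^3 - 16*w^2 + 19*w + 57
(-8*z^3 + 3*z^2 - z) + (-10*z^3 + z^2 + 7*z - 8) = -18*z^3 + 4*z^2 + 6*z - 8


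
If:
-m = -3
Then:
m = 3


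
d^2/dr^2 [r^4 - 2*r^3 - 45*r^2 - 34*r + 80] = 12*r^2 - 12*r - 90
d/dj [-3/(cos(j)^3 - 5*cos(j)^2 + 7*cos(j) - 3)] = 3*(7 - 3*cos(j))*sin(j)/((cos(j) - 3)^2*(cos(j) - 1)^3)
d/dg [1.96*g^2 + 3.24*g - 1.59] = 3.92*g + 3.24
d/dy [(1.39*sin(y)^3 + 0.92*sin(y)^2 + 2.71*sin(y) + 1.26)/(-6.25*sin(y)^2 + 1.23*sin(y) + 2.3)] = (-8.6875*sin(y)^4 + 3.4194*sin(y)^3 + 27.6601*sin(y)^2 + 19.982*sin(y) + 4.6832)*cos(y)/(39.0625*sin(y)^4 - 15.375*sin(y)^3 - 27.2371*sin(y)^2 + 5.658*sin(y) + 5.29)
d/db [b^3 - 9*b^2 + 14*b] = 3*b^2 - 18*b + 14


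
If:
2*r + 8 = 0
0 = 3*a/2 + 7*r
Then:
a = 56/3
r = -4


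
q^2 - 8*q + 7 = (q - 7)*(q - 1)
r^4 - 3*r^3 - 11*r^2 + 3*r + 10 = (r - 5)*(r - 1)*(r + 1)*(r + 2)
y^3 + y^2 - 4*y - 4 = (y - 2)*(y + 1)*(y + 2)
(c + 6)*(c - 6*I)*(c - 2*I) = c^3 + 6*c^2 - 8*I*c^2 - 12*c - 48*I*c - 72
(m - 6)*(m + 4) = m^2 - 2*m - 24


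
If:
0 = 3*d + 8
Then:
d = -8/3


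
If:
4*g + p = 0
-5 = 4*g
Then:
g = -5/4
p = 5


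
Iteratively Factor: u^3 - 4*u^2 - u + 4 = (u - 4)*(u^2 - 1) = (u - 4)*(u - 1)*(u + 1)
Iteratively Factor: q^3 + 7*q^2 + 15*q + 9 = (q + 3)*(q^2 + 4*q + 3) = (q + 1)*(q + 3)*(q + 3)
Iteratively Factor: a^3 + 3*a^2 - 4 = (a + 2)*(a^2 + a - 2) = (a + 2)^2*(a - 1)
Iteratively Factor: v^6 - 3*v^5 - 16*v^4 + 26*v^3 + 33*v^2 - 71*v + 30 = (v - 5)*(v^5 + 2*v^4 - 6*v^3 - 4*v^2 + 13*v - 6) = (v - 5)*(v - 1)*(v^4 + 3*v^3 - 3*v^2 - 7*v + 6) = (v - 5)*(v - 1)^2*(v^3 + 4*v^2 + v - 6) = (v - 5)*(v - 1)^2*(v + 3)*(v^2 + v - 2) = (v - 5)*(v - 1)^3*(v + 3)*(v + 2)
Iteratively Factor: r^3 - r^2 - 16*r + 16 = (r - 4)*(r^2 + 3*r - 4) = (r - 4)*(r + 4)*(r - 1)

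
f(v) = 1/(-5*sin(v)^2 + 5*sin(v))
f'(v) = (10*sin(v)*cos(v) - 5*cos(v))/(-5*sin(v)^2 + 5*sin(v))^2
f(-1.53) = -0.10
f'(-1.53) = -0.01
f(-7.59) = -0.11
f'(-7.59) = -0.04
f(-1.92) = -0.11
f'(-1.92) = 0.06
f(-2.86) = -0.56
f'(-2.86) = 2.37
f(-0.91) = -0.14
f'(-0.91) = -0.16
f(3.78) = -0.21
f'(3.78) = 0.39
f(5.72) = -0.24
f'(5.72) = -0.52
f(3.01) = 1.75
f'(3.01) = 11.25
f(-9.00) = -0.34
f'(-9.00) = 0.98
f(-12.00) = 0.80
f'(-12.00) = 0.20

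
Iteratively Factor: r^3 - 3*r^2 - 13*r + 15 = (r - 1)*(r^2 - 2*r - 15) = (r - 5)*(r - 1)*(r + 3)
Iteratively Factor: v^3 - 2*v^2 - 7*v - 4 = (v + 1)*(v^2 - 3*v - 4) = (v + 1)^2*(v - 4)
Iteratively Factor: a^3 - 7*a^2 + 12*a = (a)*(a^2 - 7*a + 12) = a*(a - 3)*(a - 4)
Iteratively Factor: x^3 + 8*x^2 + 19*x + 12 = (x + 1)*(x^2 + 7*x + 12) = (x + 1)*(x + 4)*(x + 3)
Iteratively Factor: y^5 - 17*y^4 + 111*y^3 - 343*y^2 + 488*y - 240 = (y - 5)*(y^4 - 12*y^3 + 51*y^2 - 88*y + 48) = (y - 5)*(y - 1)*(y^3 - 11*y^2 + 40*y - 48) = (y - 5)*(y - 4)*(y - 1)*(y^2 - 7*y + 12) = (y - 5)*(y - 4)*(y - 3)*(y - 1)*(y - 4)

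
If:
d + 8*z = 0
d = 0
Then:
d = 0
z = 0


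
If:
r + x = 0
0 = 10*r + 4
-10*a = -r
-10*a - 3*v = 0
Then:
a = -1/25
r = -2/5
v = 2/15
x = 2/5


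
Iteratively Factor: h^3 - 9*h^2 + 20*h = (h - 4)*(h^2 - 5*h) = h*(h - 4)*(h - 5)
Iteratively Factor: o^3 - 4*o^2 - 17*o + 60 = (o - 3)*(o^2 - o - 20) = (o - 5)*(o - 3)*(o + 4)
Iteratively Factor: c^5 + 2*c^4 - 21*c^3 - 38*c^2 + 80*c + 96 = (c - 4)*(c^4 + 6*c^3 + 3*c^2 - 26*c - 24) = (c - 4)*(c + 3)*(c^3 + 3*c^2 - 6*c - 8) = (c - 4)*(c + 3)*(c + 4)*(c^2 - c - 2) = (c - 4)*(c + 1)*(c + 3)*(c + 4)*(c - 2)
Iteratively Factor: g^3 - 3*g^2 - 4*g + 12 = (g - 2)*(g^2 - g - 6) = (g - 3)*(g - 2)*(g + 2)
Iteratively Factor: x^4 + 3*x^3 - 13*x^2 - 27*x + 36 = (x + 4)*(x^3 - x^2 - 9*x + 9) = (x - 1)*(x + 4)*(x^2 - 9) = (x - 1)*(x + 3)*(x + 4)*(x - 3)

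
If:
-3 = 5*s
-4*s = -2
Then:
No Solution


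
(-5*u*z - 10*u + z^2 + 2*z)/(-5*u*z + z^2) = (z + 2)/z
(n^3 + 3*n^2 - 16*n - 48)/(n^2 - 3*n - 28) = (n^2 - n - 12)/(n - 7)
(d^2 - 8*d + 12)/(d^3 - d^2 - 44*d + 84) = 1/(d + 7)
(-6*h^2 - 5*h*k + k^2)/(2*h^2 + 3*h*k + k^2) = (-6*h + k)/(2*h + k)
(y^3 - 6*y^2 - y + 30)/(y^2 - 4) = (y^2 - 8*y + 15)/(y - 2)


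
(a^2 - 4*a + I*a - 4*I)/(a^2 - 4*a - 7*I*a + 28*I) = (a + I)/(a - 7*I)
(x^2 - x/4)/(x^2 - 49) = x*(4*x - 1)/(4*(x^2 - 49))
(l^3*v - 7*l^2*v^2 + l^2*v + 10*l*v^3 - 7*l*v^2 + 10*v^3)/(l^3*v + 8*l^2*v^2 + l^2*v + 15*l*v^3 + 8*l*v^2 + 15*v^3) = (l^2 - 7*l*v + 10*v^2)/(l^2 + 8*l*v + 15*v^2)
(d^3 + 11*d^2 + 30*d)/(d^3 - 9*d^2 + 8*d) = (d^2 + 11*d + 30)/(d^2 - 9*d + 8)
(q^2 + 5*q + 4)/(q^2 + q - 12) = (q + 1)/(q - 3)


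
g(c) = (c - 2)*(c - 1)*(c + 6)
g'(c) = (c - 2)*(c - 1) + (c - 2)*(c + 6) + (c - 1)*(c + 6) = 3*c^2 + 6*c - 16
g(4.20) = 71.81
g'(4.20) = 62.12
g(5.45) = 175.79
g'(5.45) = 105.81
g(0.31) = 7.36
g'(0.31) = -13.85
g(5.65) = 197.73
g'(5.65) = 113.67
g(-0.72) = 24.70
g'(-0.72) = -18.76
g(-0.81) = 26.40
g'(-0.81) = -18.89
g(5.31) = 161.35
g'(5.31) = 100.45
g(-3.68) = 61.67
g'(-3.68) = 2.55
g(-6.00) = 0.00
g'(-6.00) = 56.00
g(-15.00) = -2448.00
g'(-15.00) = 569.00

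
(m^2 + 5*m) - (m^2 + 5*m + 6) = -6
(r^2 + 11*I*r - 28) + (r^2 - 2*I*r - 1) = 2*r^2 + 9*I*r - 29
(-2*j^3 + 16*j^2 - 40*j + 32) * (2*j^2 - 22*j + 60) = -4*j^5 + 76*j^4 - 552*j^3 + 1904*j^2 - 3104*j + 1920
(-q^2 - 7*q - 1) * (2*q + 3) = -2*q^3 - 17*q^2 - 23*q - 3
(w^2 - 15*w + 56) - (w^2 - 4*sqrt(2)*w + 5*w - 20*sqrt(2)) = -20*w + 4*sqrt(2)*w + 20*sqrt(2) + 56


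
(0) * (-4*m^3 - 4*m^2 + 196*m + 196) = 0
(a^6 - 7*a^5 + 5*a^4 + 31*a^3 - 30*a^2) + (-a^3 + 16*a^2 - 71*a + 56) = a^6 - 7*a^5 + 5*a^4 + 30*a^3 - 14*a^2 - 71*a + 56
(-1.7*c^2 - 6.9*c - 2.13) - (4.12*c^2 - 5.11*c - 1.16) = -5.82*c^2 - 1.79*c - 0.97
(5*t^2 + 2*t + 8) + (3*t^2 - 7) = 8*t^2 + 2*t + 1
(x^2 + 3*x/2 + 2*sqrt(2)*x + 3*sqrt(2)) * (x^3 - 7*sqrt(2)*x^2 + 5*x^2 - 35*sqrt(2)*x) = x^5 - 5*sqrt(2)*x^4 + 13*x^4/2 - 65*sqrt(2)*x^3/2 - 41*x^3/2 - 182*x^2 - 75*sqrt(2)*x^2/2 - 210*x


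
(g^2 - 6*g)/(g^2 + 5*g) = (g - 6)/(g + 5)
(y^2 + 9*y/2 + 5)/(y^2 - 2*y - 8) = (y + 5/2)/(y - 4)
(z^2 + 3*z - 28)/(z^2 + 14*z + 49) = (z - 4)/(z + 7)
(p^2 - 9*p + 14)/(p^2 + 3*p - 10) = (p - 7)/(p + 5)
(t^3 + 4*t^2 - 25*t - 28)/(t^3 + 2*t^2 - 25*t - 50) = (t^3 + 4*t^2 - 25*t - 28)/(t^3 + 2*t^2 - 25*t - 50)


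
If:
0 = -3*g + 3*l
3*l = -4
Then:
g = -4/3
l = -4/3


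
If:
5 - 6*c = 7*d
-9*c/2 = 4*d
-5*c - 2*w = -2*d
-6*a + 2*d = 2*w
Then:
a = -20/9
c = -8/3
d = 3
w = 29/3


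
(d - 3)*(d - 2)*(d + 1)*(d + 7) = d^4 + 3*d^3 - 27*d^2 + 13*d + 42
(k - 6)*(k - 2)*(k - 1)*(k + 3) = k^4 - 6*k^3 - 7*k^2 + 48*k - 36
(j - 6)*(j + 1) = j^2 - 5*j - 6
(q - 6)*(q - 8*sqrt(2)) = q^2 - 8*sqrt(2)*q - 6*q + 48*sqrt(2)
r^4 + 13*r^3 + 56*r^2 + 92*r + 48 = (r + 1)*(r + 2)*(r + 4)*(r + 6)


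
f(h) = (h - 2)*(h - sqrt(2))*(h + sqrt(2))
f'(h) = (h - 2)*(h - sqrt(2)) + (h - 2)*(h + sqrt(2)) + (h - sqrt(2))*(h + sqrt(2))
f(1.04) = 0.88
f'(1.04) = -2.92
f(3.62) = 17.99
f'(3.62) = 22.83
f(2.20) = 0.57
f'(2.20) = 3.72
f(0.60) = 2.30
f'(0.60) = -3.32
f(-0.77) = 3.90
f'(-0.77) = 2.86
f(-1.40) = 0.14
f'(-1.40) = 9.48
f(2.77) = 4.37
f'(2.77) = 9.94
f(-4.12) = -91.64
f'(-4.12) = 65.40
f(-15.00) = -3791.00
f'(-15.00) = 733.00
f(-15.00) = -3791.00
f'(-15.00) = 733.00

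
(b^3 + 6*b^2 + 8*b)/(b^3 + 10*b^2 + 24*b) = (b + 2)/(b + 6)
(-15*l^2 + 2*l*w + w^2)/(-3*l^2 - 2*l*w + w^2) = (5*l + w)/(l + w)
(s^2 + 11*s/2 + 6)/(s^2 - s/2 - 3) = (s + 4)/(s - 2)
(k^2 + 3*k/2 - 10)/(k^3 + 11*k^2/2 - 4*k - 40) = 1/(k + 4)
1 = 1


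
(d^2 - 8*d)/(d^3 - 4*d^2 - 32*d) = 1/(d + 4)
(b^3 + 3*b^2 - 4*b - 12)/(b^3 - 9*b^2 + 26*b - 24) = (b^2 + 5*b + 6)/(b^2 - 7*b + 12)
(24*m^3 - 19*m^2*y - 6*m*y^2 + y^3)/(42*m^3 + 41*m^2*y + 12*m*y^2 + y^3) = (8*m^2 - 9*m*y + y^2)/(14*m^2 + 9*m*y + y^2)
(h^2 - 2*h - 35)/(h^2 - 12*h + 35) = (h + 5)/(h - 5)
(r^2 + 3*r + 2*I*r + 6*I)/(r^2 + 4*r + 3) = (r + 2*I)/(r + 1)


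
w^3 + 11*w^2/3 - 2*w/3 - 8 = (w - 4/3)*(w + 2)*(w + 3)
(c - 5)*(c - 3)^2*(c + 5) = c^4 - 6*c^3 - 16*c^2 + 150*c - 225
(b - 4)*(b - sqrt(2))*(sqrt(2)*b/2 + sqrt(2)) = sqrt(2)*b^3/2 - sqrt(2)*b^2 - b^2 - 4*sqrt(2)*b + 2*b + 8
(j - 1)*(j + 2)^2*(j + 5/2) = j^4 + 11*j^3/2 + 15*j^2/2 - 4*j - 10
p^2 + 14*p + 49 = (p + 7)^2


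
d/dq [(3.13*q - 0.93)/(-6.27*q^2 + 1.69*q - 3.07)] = (19.6251*q^2 - 11.6622*q - 8.0374)/(39.3129*q^4 - 21.1926*q^3 + 41.3539*q^2 - 10.3766*q + 9.4249)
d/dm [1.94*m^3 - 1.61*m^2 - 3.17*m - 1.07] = 5.82*m^2 - 3.22*m - 3.17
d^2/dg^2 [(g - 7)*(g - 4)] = 2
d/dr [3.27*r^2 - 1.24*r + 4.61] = 6.54*r - 1.24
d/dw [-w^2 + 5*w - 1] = 5 - 2*w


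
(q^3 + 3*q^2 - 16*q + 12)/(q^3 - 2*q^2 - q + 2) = (q + 6)/(q + 1)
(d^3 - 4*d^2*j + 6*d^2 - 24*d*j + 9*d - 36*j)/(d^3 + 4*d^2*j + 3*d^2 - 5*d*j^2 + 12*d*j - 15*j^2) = (d^2 - 4*d*j + 3*d - 12*j)/(d^2 + 4*d*j - 5*j^2)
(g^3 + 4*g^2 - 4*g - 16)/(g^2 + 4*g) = g - 4/g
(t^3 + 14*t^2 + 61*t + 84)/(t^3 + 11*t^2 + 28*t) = (t + 3)/t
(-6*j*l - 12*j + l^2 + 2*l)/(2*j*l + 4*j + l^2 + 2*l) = (-6*j + l)/(2*j + l)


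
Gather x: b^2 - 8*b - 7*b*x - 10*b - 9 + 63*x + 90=b^2 - 18*b + x*(63 - 7*b) + 81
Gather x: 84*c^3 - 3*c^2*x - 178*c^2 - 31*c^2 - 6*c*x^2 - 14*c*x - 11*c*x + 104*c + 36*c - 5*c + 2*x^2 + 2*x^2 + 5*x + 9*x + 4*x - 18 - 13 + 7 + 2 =84*c^3 - 209*c^2 + 135*c + x^2*(4 - 6*c) + x*(-3*c^2 - 25*c + 18) - 22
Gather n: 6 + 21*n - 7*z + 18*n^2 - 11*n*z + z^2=18*n^2 + n*(21 - 11*z) + z^2 - 7*z + 6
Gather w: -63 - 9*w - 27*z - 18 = -9*w - 27*z - 81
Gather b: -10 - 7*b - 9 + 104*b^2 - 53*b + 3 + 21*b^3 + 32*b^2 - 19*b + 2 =21*b^3 + 136*b^2 - 79*b - 14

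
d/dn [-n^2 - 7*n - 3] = -2*n - 7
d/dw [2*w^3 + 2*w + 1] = 6*w^2 + 2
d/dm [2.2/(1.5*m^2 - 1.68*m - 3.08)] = (3.696 - 6.6*m)/(-1.5*m^2 + 1.68*m + 3.08)^2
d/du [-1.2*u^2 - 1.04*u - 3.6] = -2.4*u - 1.04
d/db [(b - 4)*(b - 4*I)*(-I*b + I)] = -3*I*b^2 - b*(8 - 10*I) + 20 - 4*I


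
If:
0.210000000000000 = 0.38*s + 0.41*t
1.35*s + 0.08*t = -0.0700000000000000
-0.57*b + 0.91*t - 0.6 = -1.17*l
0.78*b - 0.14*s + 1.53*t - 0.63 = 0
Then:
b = -0.37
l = -0.13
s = -0.09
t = 0.59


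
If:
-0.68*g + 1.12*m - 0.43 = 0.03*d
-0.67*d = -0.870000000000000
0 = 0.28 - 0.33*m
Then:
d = 1.30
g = 0.71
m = 0.85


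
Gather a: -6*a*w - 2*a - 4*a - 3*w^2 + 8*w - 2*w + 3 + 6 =a*(-6*w - 6) - 3*w^2 + 6*w + 9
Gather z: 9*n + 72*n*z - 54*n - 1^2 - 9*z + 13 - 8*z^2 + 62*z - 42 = -45*n - 8*z^2 + z*(72*n + 53) - 30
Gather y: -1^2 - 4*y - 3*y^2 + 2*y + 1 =-3*y^2 - 2*y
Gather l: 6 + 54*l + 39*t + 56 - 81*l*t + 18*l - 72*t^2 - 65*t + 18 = l*(72 - 81*t) - 72*t^2 - 26*t + 80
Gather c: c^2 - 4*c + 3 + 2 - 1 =c^2 - 4*c + 4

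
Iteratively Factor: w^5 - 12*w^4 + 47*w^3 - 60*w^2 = (w)*(w^4 - 12*w^3 + 47*w^2 - 60*w) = w*(w - 3)*(w^3 - 9*w^2 + 20*w) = w*(w - 5)*(w - 3)*(w^2 - 4*w) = w^2*(w - 5)*(w - 3)*(w - 4)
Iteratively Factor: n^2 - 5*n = (n - 5)*(n)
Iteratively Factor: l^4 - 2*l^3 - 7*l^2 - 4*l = (l - 4)*(l^3 + 2*l^2 + l) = (l - 4)*(l + 1)*(l^2 + l) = l*(l - 4)*(l + 1)*(l + 1)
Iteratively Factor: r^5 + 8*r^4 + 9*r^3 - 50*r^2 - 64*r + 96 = (r + 4)*(r^4 + 4*r^3 - 7*r^2 - 22*r + 24) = (r + 4)^2*(r^3 - 7*r + 6) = (r + 3)*(r + 4)^2*(r^2 - 3*r + 2) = (r - 1)*(r + 3)*(r + 4)^2*(r - 2)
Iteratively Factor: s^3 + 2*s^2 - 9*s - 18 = (s - 3)*(s^2 + 5*s + 6) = (s - 3)*(s + 2)*(s + 3)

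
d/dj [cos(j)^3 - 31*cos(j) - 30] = (31 - 3*cos(j)^2)*sin(j)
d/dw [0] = 0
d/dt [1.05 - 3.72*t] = -3.72000000000000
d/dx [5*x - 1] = 5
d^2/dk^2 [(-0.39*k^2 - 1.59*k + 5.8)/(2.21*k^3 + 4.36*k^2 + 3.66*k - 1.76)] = (-3.809598*k^6 - 46.594314*k^5 + 266.93706*k^4 + 850.664612*k^3 + 850.847568*k^2 + 617.476416*k + 221.502304)/(10.793861*k^9 + 63.884028*k^8 + 179.661066*k^7 + 268.691584*k^6 + 195.7863*k^5 - 10.571856*k^4 - 98.947272*k^3 - 30.21216*k^2 + 34.011648*k - 5.451776)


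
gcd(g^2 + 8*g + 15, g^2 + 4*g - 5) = g + 5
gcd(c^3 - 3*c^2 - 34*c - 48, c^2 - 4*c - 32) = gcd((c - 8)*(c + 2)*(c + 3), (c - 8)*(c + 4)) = c - 8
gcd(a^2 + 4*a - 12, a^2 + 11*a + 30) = a + 6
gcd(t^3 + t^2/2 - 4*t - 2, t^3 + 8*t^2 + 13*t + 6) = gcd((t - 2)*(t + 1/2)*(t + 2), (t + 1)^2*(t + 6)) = 1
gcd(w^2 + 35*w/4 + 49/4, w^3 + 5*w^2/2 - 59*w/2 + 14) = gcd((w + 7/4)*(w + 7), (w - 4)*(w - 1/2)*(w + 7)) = w + 7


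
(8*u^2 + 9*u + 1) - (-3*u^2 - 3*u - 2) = 11*u^2 + 12*u + 3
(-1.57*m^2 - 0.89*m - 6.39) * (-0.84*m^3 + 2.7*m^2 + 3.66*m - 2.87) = 1.3188*m^5 - 3.4914*m^4 - 2.7816*m^3 - 16.0045*m^2 - 20.8331*m + 18.3393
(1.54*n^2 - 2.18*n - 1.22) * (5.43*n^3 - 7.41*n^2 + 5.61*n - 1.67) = 8.3622*n^5 - 23.2488*n^4 + 18.1686*n^3 - 5.7614*n^2 - 3.2036*n + 2.0374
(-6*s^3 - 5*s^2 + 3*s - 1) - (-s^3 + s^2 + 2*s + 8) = -5*s^3 - 6*s^2 + s - 9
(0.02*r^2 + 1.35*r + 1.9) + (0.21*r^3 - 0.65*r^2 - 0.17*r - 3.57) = 0.21*r^3 - 0.63*r^2 + 1.18*r - 1.67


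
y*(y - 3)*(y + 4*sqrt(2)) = y^3 - 3*y^2 + 4*sqrt(2)*y^2 - 12*sqrt(2)*y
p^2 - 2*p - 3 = (p - 3)*(p + 1)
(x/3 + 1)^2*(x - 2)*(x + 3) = x^4/9 + 7*x^3/9 + x^2 - 3*x - 6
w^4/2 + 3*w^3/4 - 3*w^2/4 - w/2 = w*(w/2 + 1/4)*(w - 1)*(w + 2)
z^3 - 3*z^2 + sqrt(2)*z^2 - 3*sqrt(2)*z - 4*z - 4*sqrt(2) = (z - 4)*(z + 1)*(z + sqrt(2))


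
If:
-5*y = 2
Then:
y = -2/5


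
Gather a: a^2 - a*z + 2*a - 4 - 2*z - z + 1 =a^2 + a*(2 - z) - 3*z - 3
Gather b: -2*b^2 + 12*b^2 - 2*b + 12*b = 10*b^2 + 10*b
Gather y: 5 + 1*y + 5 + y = 2*y + 10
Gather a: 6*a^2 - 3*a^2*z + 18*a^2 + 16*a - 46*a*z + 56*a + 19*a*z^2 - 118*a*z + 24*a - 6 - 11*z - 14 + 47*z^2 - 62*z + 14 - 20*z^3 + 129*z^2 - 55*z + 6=a^2*(24 - 3*z) + a*(19*z^2 - 164*z + 96) - 20*z^3 + 176*z^2 - 128*z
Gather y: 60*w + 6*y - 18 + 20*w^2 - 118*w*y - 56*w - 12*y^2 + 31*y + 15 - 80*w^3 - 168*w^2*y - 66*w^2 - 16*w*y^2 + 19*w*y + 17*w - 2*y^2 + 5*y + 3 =-80*w^3 - 46*w^2 + 21*w + y^2*(-16*w - 14) + y*(-168*w^2 - 99*w + 42)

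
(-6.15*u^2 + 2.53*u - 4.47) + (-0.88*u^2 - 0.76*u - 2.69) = -7.03*u^2 + 1.77*u - 7.16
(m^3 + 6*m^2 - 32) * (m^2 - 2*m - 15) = m^5 + 4*m^4 - 27*m^3 - 122*m^2 + 64*m + 480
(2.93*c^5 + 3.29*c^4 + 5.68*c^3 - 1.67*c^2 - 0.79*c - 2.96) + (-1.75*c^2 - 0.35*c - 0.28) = 2.93*c^5 + 3.29*c^4 + 5.68*c^3 - 3.42*c^2 - 1.14*c - 3.24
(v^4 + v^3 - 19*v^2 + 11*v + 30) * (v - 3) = v^5 - 2*v^4 - 22*v^3 + 68*v^2 - 3*v - 90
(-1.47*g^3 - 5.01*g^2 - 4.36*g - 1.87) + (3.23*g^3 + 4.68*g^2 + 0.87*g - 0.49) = 1.76*g^3 - 0.33*g^2 - 3.49*g - 2.36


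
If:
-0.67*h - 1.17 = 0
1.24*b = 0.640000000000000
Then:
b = 0.52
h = -1.75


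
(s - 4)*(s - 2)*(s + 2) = s^3 - 4*s^2 - 4*s + 16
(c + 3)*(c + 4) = c^2 + 7*c + 12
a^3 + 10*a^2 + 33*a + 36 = (a + 3)^2*(a + 4)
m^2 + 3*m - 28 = (m - 4)*(m + 7)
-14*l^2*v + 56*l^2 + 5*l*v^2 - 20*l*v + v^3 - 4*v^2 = (-2*l + v)*(7*l + v)*(v - 4)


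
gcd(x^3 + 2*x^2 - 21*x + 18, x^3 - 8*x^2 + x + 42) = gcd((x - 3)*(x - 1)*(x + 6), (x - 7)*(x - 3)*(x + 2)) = x - 3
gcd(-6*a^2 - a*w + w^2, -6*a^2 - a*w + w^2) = -6*a^2 - a*w + w^2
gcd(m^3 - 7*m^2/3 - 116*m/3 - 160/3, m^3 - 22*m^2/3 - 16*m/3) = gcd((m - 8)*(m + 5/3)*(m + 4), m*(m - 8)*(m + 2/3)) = m - 8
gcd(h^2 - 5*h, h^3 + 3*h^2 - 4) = 1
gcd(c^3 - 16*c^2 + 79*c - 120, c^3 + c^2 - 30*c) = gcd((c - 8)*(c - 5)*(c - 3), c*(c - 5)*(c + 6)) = c - 5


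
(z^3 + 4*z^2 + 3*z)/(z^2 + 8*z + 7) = z*(z + 3)/(z + 7)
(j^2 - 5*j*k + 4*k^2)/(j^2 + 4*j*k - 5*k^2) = (j - 4*k)/(j + 5*k)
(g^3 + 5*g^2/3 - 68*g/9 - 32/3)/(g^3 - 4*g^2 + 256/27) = 3*(g + 3)/(3*g - 8)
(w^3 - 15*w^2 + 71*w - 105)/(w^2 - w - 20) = (w^2 - 10*w + 21)/(w + 4)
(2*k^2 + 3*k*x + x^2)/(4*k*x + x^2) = (2*k^2 + 3*k*x + x^2)/(x*(4*k + x))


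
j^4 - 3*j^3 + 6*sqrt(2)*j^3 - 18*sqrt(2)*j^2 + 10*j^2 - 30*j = j*(j - 3)*(j + sqrt(2))*(j + 5*sqrt(2))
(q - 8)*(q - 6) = q^2 - 14*q + 48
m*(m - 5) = m^2 - 5*m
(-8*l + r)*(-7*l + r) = 56*l^2 - 15*l*r + r^2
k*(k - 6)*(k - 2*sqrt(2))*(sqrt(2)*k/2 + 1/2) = sqrt(2)*k^4/2 - 3*sqrt(2)*k^3 - 3*k^3/2 - sqrt(2)*k^2 + 9*k^2 + 6*sqrt(2)*k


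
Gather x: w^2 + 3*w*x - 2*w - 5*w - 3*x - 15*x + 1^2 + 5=w^2 - 7*w + x*(3*w - 18) + 6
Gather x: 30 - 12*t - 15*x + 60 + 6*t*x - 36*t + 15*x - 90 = 6*t*x - 48*t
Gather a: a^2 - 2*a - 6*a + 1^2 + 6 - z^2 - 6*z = a^2 - 8*a - z^2 - 6*z + 7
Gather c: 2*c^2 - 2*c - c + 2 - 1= 2*c^2 - 3*c + 1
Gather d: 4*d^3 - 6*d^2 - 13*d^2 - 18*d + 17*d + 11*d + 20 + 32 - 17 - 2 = 4*d^3 - 19*d^2 + 10*d + 33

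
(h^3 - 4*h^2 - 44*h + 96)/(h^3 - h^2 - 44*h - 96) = (h^2 + 4*h - 12)/(h^2 + 7*h + 12)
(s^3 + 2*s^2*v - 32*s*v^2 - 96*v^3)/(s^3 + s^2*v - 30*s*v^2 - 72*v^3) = (s + 4*v)/(s + 3*v)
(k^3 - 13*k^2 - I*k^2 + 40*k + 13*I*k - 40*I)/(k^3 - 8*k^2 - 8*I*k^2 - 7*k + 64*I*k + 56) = (k - 5)/(k - 7*I)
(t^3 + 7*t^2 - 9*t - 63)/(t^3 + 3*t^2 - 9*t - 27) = (t + 7)/(t + 3)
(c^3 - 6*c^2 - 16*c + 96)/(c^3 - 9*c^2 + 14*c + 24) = (c + 4)/(c + 1)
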